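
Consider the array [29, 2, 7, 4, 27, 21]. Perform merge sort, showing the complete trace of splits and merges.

Merge sort trace:

Split: [29, 2, 7, 4, 27, 21] -> [29, 2, 7] and [4, 27, 21]
  Split: [29, 2, 7] -> [29] and [2, 7]
    Split: [2, 7] -> [2] and [7]
    Merge: [2] + [7] -> [2, 7]
  Merge: [29] + [2, 7] -> [2, 7, 29]
  Split: [4, 27, 21] -> [4] and [27, 21]
    Split: [27, 21] -> [27] and [21]
    Merge: [27] + [21] -> [21, 27]
  Merge: [4] + [21, 27] -> [4, 21, 27]
Merge: [2, 7, 29] + [4, 21, 27] -> [2, 4, 7, 21, 27, 29]

Final sorted array: [2, 4, 7, 21, 27, 29]

The merge sort proceeds by recursively splitting the array and merging sorted halves.
After all merges, the sorted array is [2, 4, 7, 21, 27, 29].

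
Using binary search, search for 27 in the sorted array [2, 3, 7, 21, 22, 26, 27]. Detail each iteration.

Binary search for 27 in [2, 3, 7, 21, 22, 26, 27]:

lo=0, hi=6, mid=3, arr[mid]=21 -> 21 < 27, search right half
lo=4, hi=6, mid=5, arr[mid]=26 -> 26 < 27, search right half
lo=6, hi=6, mid=6, arr[mid]=27 -> Found target at index 6!

Binary search finds 27 at index 6 after 3 comparisons. The search repeatedly halves the search space by comparing with the middle element.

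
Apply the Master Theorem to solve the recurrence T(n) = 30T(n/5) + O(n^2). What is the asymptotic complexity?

Master Theorem for T(n) = 30T(n/5) + O(n^2):

a = 30, b = 5, c = 2
log_b(a) = log_5(30) = 2.1133

Case 1: c = 2 < log_5(30) = 2.1133
T(n) = O(n^(log_5 30))

For T(n) = 30T(n/5) + O(n^2): log_5(30) = 2.1133. This is Case 1 of the Master Theorem (c < log_b(a), work dominated by leaves), giving O(n^(log_5 30)).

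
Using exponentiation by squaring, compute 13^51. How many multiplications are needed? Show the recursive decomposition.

Computing 13^51 by squaring (build up from 13^1; each line after the first costs one multiplication):

13^1 = 13
13^2 = (13^1)^2 = 13^2 = 169
13^3 = 13 * 13^2 = 13 * 169 = 2197
13^6 = (13^3)^2 = 2197^2 = 4826809
13^12 = (13^6)^2 = 4826809^2 = 23298085122481
13^24 = (13^12)^2 = 23298085122481^2 = 542800770374370512771595361
13^25 = 13 * 13^24 = 13 * 542800770374370512771595361 = 7056410014866816666030739693
13^50 = (13^25)^2 = 7056410014866816666030739693^2 = 49792922297912707801714181535533618316401192004725734249
13^51 = 13 * 13^50 = 13 * 49792922297912707801714181535533618316401192004725734249 = 647307989872865201422284359961937038113215496061434545237

Result: 647307989872865201422284359961937038113215496061434545237
Multiplications needed: 8 (8 lines after 13^1)

13^51 = 647307989872865201422284359961937038113215496061434545237. Using exponentiation by squaring, this requires 8 multiplications. The key idea: if the exponent is even, square the half-power; if odd, multiply by the base once.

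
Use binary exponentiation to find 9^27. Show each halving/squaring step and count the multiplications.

Computing 9^27 by squaring (build up from 9^1; each line after the first costs one multiplication):

9^1 = 9
9^2 = (9^1)^2 = 9^2 = 81
9^3 = 9 * 9^2 = 9 * 81 = 729
9^6 = (9^3)^2 = 729^2 = 531441
9^12 = (9^6)^2 = 531441^2 = 282429536481
9^13 = 9 * 9^12 = 9 * 282429536481 = 2541865828329
9^26 = (9^13)^2 = 2541865828329^2 = 6461081889226673298932241
9^27 = 9 * 9^26 = 9 * 6461081889226673298932241 = 58149737003040059690390169

Result: 58149737003040059690390169
Multiplications needed: 7 (7 lines after 9^1)

9^27 = 58149737003040059690390169. Using exponentiation by squaring, this requires 7 multiplications. The key idea: if the exponent is even, square the half-power; if odd, multiply by the base once.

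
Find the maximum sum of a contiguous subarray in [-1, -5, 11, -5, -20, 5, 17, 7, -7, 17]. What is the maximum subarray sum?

Using Kadane's algorithm on [-1, -5, 11, -5, -20, 5, 17, 7, -7, 17]:

Scanning through the array:
Position 1 (value -5): max_ending_here = -5, max_so_far = -1
Position 2 (value 11): max_ending_here = 11, max_so_far = 11
Position 3 (value -5): max_ending_here = 6, max_so_far = 11
Position 4 (value -20): max_ending_here = -14, max_so_far = 11
Position 5 (value 5): max_ending_here = 5, max_so_far = 11
Position 6 (value 17): max_ending_here = 22, max_so_far = 22
Position 7 (value 7): max_ending_here = 29, max_so_far = 29
Position 8 (value -7): max_ending_here = 22, max_so_far = 29
Position 9 (value 17): max_ending_here = 39, max_so_far = 39

Maximum subarray: [5, 17, 7, -7, 17]
Maximum sum: 39

The maximum subarray is [5, 17, 7, -7, 17] with sum 39. This subarray runs from index 5 to index 9.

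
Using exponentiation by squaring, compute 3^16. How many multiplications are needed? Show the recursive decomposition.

Computing 3^16 by squaring (build up from 3^1; each line after the first costs one multiplication):

3^1 = 3
3^2 = (3^1)^2 = 3^2 = 9
3^4 = (3^2)^2 = 9^2 = 81
3^8 = (3^4)^2 = 81^2 = 6561
3^16 = (3^8)^2 = 6561^2 = 43046721

Result: 43046721
Multiplications needed: 4 (4 lines after 3^1)

3^16 = 43046721. Using exponentiation by squaring, this requires 4 multiplications. The key idea: if the exponent is even, square the half-power; if odd, multiply by the base once.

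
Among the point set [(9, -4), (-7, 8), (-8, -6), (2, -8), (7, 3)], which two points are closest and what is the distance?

Computing all pairwise distances among 5 points:

d((9, -4), (-7, 8)) = 20.0
d((9, -4), (-8, -6)) = 17.1172
d((9, -4), (2, -8)) = 8.0623
d((9, -4), (7, 3)) = 7.2801 <-- minimum
d((-7, 8), (-8, -6)) = 14.0357
d((-7, 8), (2, -8)) = 18.3576
d((-7, 8), (7, 3)) = 14.8661
d((-8, -6), (2, -8)) = 10.198
d((-8, -6), (7, 3)) = 17.4929
d((2, -8), (7, 3)) = 12.083

Closest pair: (9, -4) and (7, 3) with distance 7.2801

The closest pair is (9, -4) and (7, 3) with Euclidean distance 7.2801. For 5 points, brute-force pairwise comparison is shown above. For large n, the divide-and-conquer algorithm (sort by x, recurse on halves, check the dividing strip) achieves O(n log n).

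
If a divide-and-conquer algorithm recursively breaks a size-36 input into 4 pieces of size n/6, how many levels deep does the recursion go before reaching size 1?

For divide and conquer with division factor 6:

Problem sizes at each level:
Level 0: 36
Level 1: 6
Level 2: 1

The root is level 0 and the size-1 base case is level 2 (the tree spans levels 0 through 2, i.e. 3 levels counting the root), so the depth is the number of divisions: log_6(36) = 2

The recursion tree depth is log_6(36) = 2. At each level, the problem size is divided by 6, so it takes 2 divisions to reduce to a base case of size 1. The algorithm makes 4 recursive calls at each level.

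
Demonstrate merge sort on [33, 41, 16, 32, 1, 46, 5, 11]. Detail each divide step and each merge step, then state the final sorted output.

Merge sort trace:

Split: [33, 41, 16, 32, 1, 46, 5, 11] -> [33, 41, 16, 32] and [1, 46, 5, 11]
  Split: [33, 41, 16, 32] -> [33, 41] and [16, 32]
    Split: [33, 41] -> [33] and [41]
    Merge: [33] + [41] -> [33, 41]
    Split: [16, 32] -> [16] and [32]
    Merge: [16] + [32] -> [16, 32]
  Merge: [33, 41] + [16, 32] -> [16, 32, 33, 41]
  Split: [1, 46, 5, 11] -> [1, 46] and [5, 11]
    Split: [1, 46] -> [1] and [46]
    Merge: [1] + [46] -> [1, 46]
    Split: [5, 11] -> [5] and [11]
    Merge: [5] + [11] -> [5, 11]
  Merge: [1, 46] + [5, 11] -> [1, 5, 11, 46]
Merge: [16, 32, 33, 41] + [1, 5, 11, 46] -> [1, 5, 11, 16, 32, 33, 41, 46]

Final sorted array: [1, 5, 11, 16, 32, 33, 41, 46]

The merge sort proceeds by recursively splitting the array and merging sorted halves.
After all merges, the sorted array is [1, 5, 11, 16, 32, 33, 41, 46].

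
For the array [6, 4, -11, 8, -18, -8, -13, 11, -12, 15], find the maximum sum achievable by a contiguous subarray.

Using Kadane's algorithm on [6, 4, -11, 8, -18, -8, -13, 11, -12, 15]:

Scanning through the array:
Position 1 (value 4): max_ending_here = 10, max_so_far = 10
Position 2 (value -11): max_ending_here = -1, max_so_far = 10
Position 3 (value 8): max_ending_here = 8, max_so_far = 10
Position 4 (value -18): max_ending_here = -10, max_so_far = 10
Position 5 (value -8): max_ending_here = -8, max_so_far = 10
Position 6 (value -13): max_ending_here = -13, max_so_far = 10
Position 7 (value 11): max_ending_here = 11, max_so_far = 11
Position 8 (value -12): max_ending_here = -1, max_so_far = 11
Position 9 (value 15): max_ending_here = 15, max_so_far = 15

Maximum subarray: [15]
Maximum sum: 15

The maximum subarray is [15] with sum 15. This subarray runs from index 9 to index 9.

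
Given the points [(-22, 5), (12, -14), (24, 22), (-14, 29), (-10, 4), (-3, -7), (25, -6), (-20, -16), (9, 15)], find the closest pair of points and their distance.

Computing all pairwise distances among 9 points:

d((-22, 5), (12, -14)) = 38.9487
d((-22, 5), (24, 22)) = 49.0408
d((-22, 5), (-14, 29)) = 25.2982
d((-22, 5), (-10, 4)) = 12.0416 <-- minimum
d((-22, 5), (-3, -7)) = 22.4722
d((-22, 5), (25, -6)) = 48.2701
d((-22, 5), (-20, -16)) = 21.095
d((-22, 5), (9, 15)) = 32.573
d((12, -14), (24, 22)) = 37.9473
d((12, -14), (-14, 29)) = 50.2494
d((12, -14), (-10, 4)) = 28.4253
d((12, -14), (-3, -7)) = 16.5529
d((12, -14), (25, -6)) = 15.2643
d((12, -14), (-20, -16)) = 32.0624
d((12, -14), (9, 15)) = 29.1548
d((24, 22), (-14, 29)) = 38.6394
d((24, 22), (-10, 4)) = 38.4708
d((24, 22), (-3, -7)) = 39.6232
d((24, 22), (25, -6)) = 28.0179
d((24, 22), (-20, -16)) = 58.1378
d((24, 22), (9, 15)) = 16.5529
d((-14, 29), (-10, 4)) = 25.318
d((-14, 29), (-3, -7)) = 37.6431
d((-14, 29), (25, -6)) = 52.4023
d((-14, 29), (-20, -16)) = 45.3982
d((-14, 29), (9, 15)) = 26.9258
d((-10, 4), (-3, -7)) = 13.0384
d((-10, 4), (25, -6)) = 36.4005
d((-10, 4), (-20, -16)) = 22.3607
d((-10, 4), (9, 15)) = 21.9545
d((-3, -7), (25, -6)) = 28.0179
d((-3, -7), (-20, -16)) = 19.2354
d((-3, -7), (9, 15)) = 25.0599
d((25, -6), (-20, -16)) = 46.0977
d((25, -6), (9, 15)) = 26.4008
d((-20, -16), (9, 15)) = 42.45

Closest pair: (-22, 5) and (-10, 4) with distance 12.0416

The closest pair is (-22, 5) and (-10, 4) with Euclidean distance 12.0416. For 9 points, brute-force pairwise comparison is shown above. For large n, the divide-and-conquer algorithm (sort by x, recurse on halves, check the dividing strip) achieves O(n log n).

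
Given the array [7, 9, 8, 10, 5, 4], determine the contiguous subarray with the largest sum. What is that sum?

Using Kadane's algorithm on [7, 9, 8, 10, 5, 4]:

Scanning through the array:
Position 1 (value 9): max_ending_here = 16, max_so_far = 16
Position 2 (value 8): max_ending_here = 24, max_so_far = 24
Position 3 (value 10): max_ending_here = 34, max_so_far = 34
Position 4 (value 5): max_ending_here = 39, max_so_far = 39
Position 5 (value 4): max_ending_here = 43, max_so_far = 43

Maximum subarray: [7, 9, 8, 10, 5, 4]
Maximum sum: 43

The maximum subarray is [7, 9, 8, 10, 5, 4] with sum 43. This subarray runs from index 0 to index 5.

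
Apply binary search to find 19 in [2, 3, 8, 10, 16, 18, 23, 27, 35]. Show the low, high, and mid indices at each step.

Binary search for 19 in [2, 3, 8, 10, 16, 18, 23, 27, 35]:

lo=0, hi=8, mid=4, arr[mid]=16 -> 16 < 19, search right half
lo=5, hi=8, mid=6, arr[mid]=23 -> 23 > 19, search left half
lo=5, hi=5, mid=5, arr[mid]=18 -> 18 < 19, search right half
lo=6 > hi=5, target 19 not found

Binary search determines that 19 is not in the array after 3 comparisons. The search space was exhausted without finding the target.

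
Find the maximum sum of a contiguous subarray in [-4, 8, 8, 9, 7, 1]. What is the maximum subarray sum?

Using Kadane's algorithm on [-4, 8, 8, 9, 7, 1]:

Scanning through the array:
Position 1 (value 8): max_ending_here = 8, max_so_far = 8
Position 2 (value 8): max_ending_here = 16, max_so_far = 16
Position 3 (value 9): max_ending_here = 25, max_so_far = 25
Position 4 (value 7): max_ending_here = 32, max_so_far = 32
Position 5 (value 1): max_ending_here = 33, max_so_far = 33

Maximum subarray: [8, 8, 9, 7, 1]
Maximum sum: 33

The maximum subarray is [8, 8, 9, 7, 1] with sum 33. This subarray runs from index 1 to index 5.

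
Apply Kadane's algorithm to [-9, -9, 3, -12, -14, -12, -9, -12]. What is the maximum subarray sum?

Using Kadane's algorithm on [-9, -9, 3, -12, -14, -12, -9, -12]:

Scanning through the array:
Position 1 (value -9): max_ending_here = -9, max_so_far = -9
Position 2 (value 3): max_ending_here = 3, max_so_far = 3
Position 3 (value -12): max_ending_here = -9, max_so_far = 3
Position 4 (value -14): max_ending_here = -14, max_so_far = 3
Position 5 (value -12): max_ending_here = -12, max_so_far = 3
Position 6 (value -9): max_ending_here = -9, max_so_far = 3
Position 7 (value -12): max_ending_here = -12, max_so_far = 3

Maximum subarray: [3]
Maximum sum: 3

The maximum subarray is [3] with sum 3. This subarray runs from index 2 to index 2.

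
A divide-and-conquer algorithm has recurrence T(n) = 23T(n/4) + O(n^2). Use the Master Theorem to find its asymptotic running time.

Master Theorem for T(n) = 23T(n/4) + O(n^2):

a = 23, b = 4, c = 2
log_b(a) = log_4(23) = 2.2618

Case 1: c = 2 < log_4(23) = 2.2618
T(n) = O(n^(log_4 23))

For T(n) = 23T(n/4) + O(n^2): log_4(23) = 2.2618. This is Case 1 of the Master Theorem (c < log_b(a), work dominated by leaves), giving O(n^(log_4 23)).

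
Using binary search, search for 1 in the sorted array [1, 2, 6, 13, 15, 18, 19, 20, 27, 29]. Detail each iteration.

Binary search for 1 in [1, 2, 6, 13, 15, 18, 19, 20, 27, 29]:

lo=0, hi=9, mid=4, arr[mid]=15 -> 15 > 1, search left half
lo=0, hi=3, mid=1, arr[mid]=2 -> 2 > 1, search left half
lo=0, hi=0, mid=0, arr[mid]=1 -> Found target at index 0!

Binary search finds 1 at index 0 after 3 comparisons. The search repeatedly halves the search space by comparing with the middle element.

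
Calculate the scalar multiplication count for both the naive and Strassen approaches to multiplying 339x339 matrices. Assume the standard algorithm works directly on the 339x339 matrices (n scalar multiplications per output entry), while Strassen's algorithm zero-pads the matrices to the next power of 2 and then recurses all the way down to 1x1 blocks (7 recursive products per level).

Matrix multiplication for 339x339 matrices:

Strassen's algorithm requires power-of-2 dimensions. Pad 339x339 to 512x512 (next power of 2).

Standard algorithm: 339^3 = 38958219 multiplications
Strassen's algorithm: 7^(log2(512)) = 7^9 = 40353607 multiplications
Difference: 38958219 - 40353607 = -1395388 (Strassen uses MORE here due to padding overhead — for small or just-over-power-of-2 n, padding can outweigh the per-level savings)

Standard: 38958219 multiplications (339^3). Strassen: 40353607 multiplications (7^9, after padding to 512x512). Strassen reduces 8 recursive multiplications to 7 at each level.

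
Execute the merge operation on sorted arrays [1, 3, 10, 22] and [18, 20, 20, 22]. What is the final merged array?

Merging process:

Compare 1 vs 18: take 1 from left. Merged: [1]
Compare 3 vs 18: take 3 from left. Merged: [1, 3]
Compare 10 vs 18: take 10 from left. Merged: [1, 3, 10]
Compare 22 vs 18: take 18 from right. Merged: [1, 3, 10, 18]
Compare 22 vs 20: take 20 from right. Merged: [1, 3, 10, 18, 20]
Compare 22 vs 20: take 20 from right. Merged: [1, 3, 10, 18, 20, 20]
Compare 22 vs 22: take 22 from left. Merged: [1, 3, 10, 18, 20, 20, 22]
Append remaining from right: [22]. Merged: [1, 3, 10, 18, 20, 20, 22, 22]

Final merged array: [1, 3, 10, 18, 20, 20, 22, 22]
Total comparisons: 7

The merged array is [1, 3, 10, 18, 20, 20, 22, 22], requiring 7 comparisons. The merge step runs in O(n) time where n is the total number of elements.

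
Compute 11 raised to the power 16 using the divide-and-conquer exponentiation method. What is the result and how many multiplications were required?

Computing 11^16 by squaring (build up from 11^1; each line after the first costs one multiplication):

11^1 = 11
11^2 = (11^1)^2 = 11^2 = 121
11^4 = (11^2)^2 = 121^2 = 14641
11^8 = (11^4)^2 = 14641^2 = 214358881
11^16 = (11^8)^2 = 214358881^2 = 45949729863572161

Result: 45949729863572161
Multiplications needed: 4 (4 lines after 11^1)

11^16 = 45949729863572161. Using exponentiation by squaring, this requires 4 multiplications. The key idea: if the exponent is even, square the half-power; if odd, multiply by the base once.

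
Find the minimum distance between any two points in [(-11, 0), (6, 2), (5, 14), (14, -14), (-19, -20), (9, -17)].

Computing all pairwise distances among 6 points:

d((-11, 0), (6, 2)) = 17.1172
d((-11, 0), (5, 14)) = 21.2603
d((-11, 0), (14, -14)) = 28.6531
d((-11, 0), (-19, -20)) = 21.5407
d((-11, 0), (9, -17)) = 26.2488
d((6, 2), (5, 14)) = 12.0416
d((6, 2), (14, -14)) = 17.8885
d((6, 2), (-19, -20)) = 33.3017
d((6, 2), (9, -17)) = 19.2354
d((5, 14), (14, -14)) = 29.4109
d((5, 14), (-19, -20)) = 41.6173
d((5, 14), (9, -17)) = 31.257
d((14, -14), (-19, -20)) = 33.541
d((14, -14), (9, -17)) = 5.831 <-- minimum
d((-19, -20), (9, -17)) = 28.1603

Closest pair: (14, -14) and (9, -17) with distance 5.831

The closest pair is (14, -14) and (9, -17) with Euclidean distance 5.831. For 6 points, brute-force pairwise comparison is shown above. For large n, the divide-and-conquer algorithm (sort by x, recurse on halves, check the dividing strip) achieves O(n log n).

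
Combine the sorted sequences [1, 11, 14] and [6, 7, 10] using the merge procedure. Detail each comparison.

Merging process:

Compare 1 vs 6: take 1 from left. Merged: [1]
Compare 11 vs 6: take 6 from right. Merged: [1, 6]
Compare 11 vs 7: take 7 from right. Merged: [1, 6, 7]
Compare 11 vs 10: take 10 from right. Merged: [1, 6, 7, 10]
Append remaining from left: [11, 14]. Merged: [1, 6, 7, 10, 11, 14]

Final merged array: [1, 6, 7, 10, 11, 14]
Total comparisons: 4

The merged array is [1, 6, 7, 10, 11, 14], requiring 4 comparisons. The merge step runs in O(n) time where n is the total number of elements.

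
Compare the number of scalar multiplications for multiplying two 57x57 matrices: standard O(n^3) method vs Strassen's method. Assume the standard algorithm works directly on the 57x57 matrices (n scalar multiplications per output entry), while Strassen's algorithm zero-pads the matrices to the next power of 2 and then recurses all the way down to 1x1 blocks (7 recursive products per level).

Matrix multiplication for 57x57 matrices:

Strassen's algorithm requires power-of-2 dimensions. Pad 57x57 to 64x64 (next power of 2).

Standard algorithm: 57^3 = 185193 multiplications
Strassen's algorithm: 7^(log2(64)) = 7^6 = 117649 multiplications
Savings: 185193 - 117649 = 67544 multiplications

Standard: 185193 multiplications (57^3). Strassen: 117649 multiplications (7^6, after padding to 64x64). Strassen reduces 8 recursive multiplications to 7 at each level.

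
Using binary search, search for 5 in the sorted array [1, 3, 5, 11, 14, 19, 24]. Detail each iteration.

Binary search for 5 in [1, 3, 5, 11, 14, 19, 24]:

lo=0, hi=6, mid=3, arr[mid]=11 -> 11 > 5, search left half
lo=0, hi=2, mid=1, arr[mid]=3 -> 3 < 5, search right half
lo=2, hi=2, mid=2, arr[mid]=5 -> Found target at index 2!

Binary search finds 5 at index 2 after 3 comparisons. The search repeatedly halves the search space by comparing with the middle element.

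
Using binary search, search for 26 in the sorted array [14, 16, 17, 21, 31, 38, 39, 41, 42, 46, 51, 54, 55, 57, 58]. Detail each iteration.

Binary search for 26 in [14, 16, 17, 21, 31, 38, 39, 41, 42, 46, 51, 54, 55, 57, 58]:

lo=0, hi=14, mid=7, arr[mid]=41 -> 41 > 26, search left half
lo=0, hi=6, mid=3, arr[mid]=21 -> 21 < 26, search right half
lo=4, hi=6, mid=5, arr[mid]=38 -> 38 > 26, search left half
lo=4, hi=4, mid=4, arr[mid]=31 -> 31 > 26, search left half
lo=4 > hi=3, target 26 not found

Binary search determines that 26 is not in the array after 4 comparisons. The search space was exhausted without finding the target.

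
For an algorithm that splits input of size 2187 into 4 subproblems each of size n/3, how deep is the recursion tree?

For divide and conquer with division factor 3:

Problem sizes at each level:
Level 0: 2187
Level 1: 729
Level 2: 243
Level 3: 81
Level 4: 27
Level 5: 9
Level 6: 3
Level 7: 1

The root is level 0 and the size-1 base case is level 7 (the tree spans levels 0 through 7, i.e. 8 levels counting the root), so the depth is the number of divisions: log_3(2187) = 7

The recursion tree depth is log_3(2187) = 7. At each level, the problem size is divided by 3, so it takes 7 divisions to reduce to a base case of size 1. The algorithm makes 4 recursive calls at each level.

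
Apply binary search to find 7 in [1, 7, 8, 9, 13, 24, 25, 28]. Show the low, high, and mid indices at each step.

Binary search for 7 in [1, 7, 8, 9, 13, 24, 25, 28]:

lo=0, hi=7, mid=3, arr[mid]=9 -> 9 > 7, search left half
lo=0, hi=2, mid=1, arr[mid]=7 -> Found target at index 1!

Binary search finds 7 at index 1 after 2 comparisons. The search repeatedly halves the search space by comparing with the middle element.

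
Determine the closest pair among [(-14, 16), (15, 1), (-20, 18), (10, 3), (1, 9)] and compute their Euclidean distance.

Computing all pairwise distances among 5 points:

d((-14, 16), (15, 1)) = 32.6497
d((-14, 16), (-20, 18)) = 6.3246
d((-14, 16), (10, 3)) = 27.2947
d((-14, 16), (1, 9)) = 16.5529
d((15, 1), (-20, 18)) = 38.9102
d((15, 1), (10, 3)) = 5.3852 <-- minimum
d((15, 1), (1, 9)) = 16.1245
d((-20, 18), (10, 3)) = 33.541
d((-20, 18), (1, 9)) = 22.8473
d((10, 3), (1, 9)) = 10.8167

Closest pair: (15, 1) and (10, 3) with distance 5.3852

The closest pair is (15, 1) and (10, 3) with Euclidean distance 5.3852. For 5 points, brute-force pairwise comparison is shown above. For large n, the divide-and-conquer algorithm (sort by x, recurse on halves, check the dividing strip) achieves O(n log n).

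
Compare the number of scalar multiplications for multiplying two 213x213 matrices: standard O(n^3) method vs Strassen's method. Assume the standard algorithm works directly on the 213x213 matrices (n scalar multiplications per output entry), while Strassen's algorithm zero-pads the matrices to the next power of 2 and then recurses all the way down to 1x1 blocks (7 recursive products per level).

Matrix multiplication for 213x213 matrices:

Strassen's algorithm requires power-of-2 dimensions. Pad 213x213 to 256x256 (next power of 2).

Standard algorithm: 213^3 = 9663597 multiplications
Strassen's algorithm: 7^(log2(256)) = 7^8 = 5764801 multiplications
Savings: 9663597 - 5764801 = 3898796 multiplications

Standard: 9663597 multiplications (213^3). Strassen: 5764801 multiplications (7^8, after padding to 256x256). Strassen reduces 8 recursive multiplications to 7 at each level.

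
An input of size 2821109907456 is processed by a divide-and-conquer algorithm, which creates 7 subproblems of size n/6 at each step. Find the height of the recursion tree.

For divide and conquer with division factor 6:

Problem sizes at each level:
Level 0: 2821109907456
Level 1: 470184984576
Level 2: 78364164096
Level 3: 13060694016
Level 4: 2176782336
Level 5: 362797056
Level 6: 60466176
Level 7: 10077696
Level 8: 1679616
Level 9: 279936
Level 10: 46656
Level 11: 7776
Level 12: 1296
Level 13: 216
Level 14: 36
Level 15: 6
Level 16: 1

The root is level 0 and the size-1 base case is level 16 (the tree spans levels 0 through 16, i.e. 17 levels counting the root), so the depth is the number of divisions: log_6(2821109907456) = 16

The recursion tree depth is log_6(2821109907456) = 16. At each level, the problem size is divided by 6, so it takes 16 divisions to reduce to a base case of size 1. The algorithm makes 7 recursive calls at each level.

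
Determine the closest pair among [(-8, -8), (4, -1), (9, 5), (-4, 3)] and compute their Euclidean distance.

Computing all pairwise distances among 4 points:

d((-8, -8), (4, -1)) = 13.8924
d((-8, -8), (9, 5)) = 21.4009
d((-8, -8), (-4, 3)) = 11.7047
d((4, -1), (9, 5)) = 7.8102 <-- minimum
d((4, -1), (-4, 3)) = 8.9443
d((9, 5), (-4, 3)) = 13.1529

Closest pair: (4, -1) and (9, 5) with distance 7.8102

The closest pair is (4, -1) and (9, 5) with Euclidean distance 7.8102. For 4 points, brute-force pairwise comparison is shown above. For large n, the divide-and-conquer algorithm (sort by x, recurse on halves, check the dividing strip) achieves O(n log n).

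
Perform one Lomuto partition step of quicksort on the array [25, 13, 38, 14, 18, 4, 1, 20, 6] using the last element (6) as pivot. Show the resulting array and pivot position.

Lomuto partition with pivot = 6:

Initial array: [25, 13, 38, 14, 18, 4, 1, 20, 6]

arr[0]=25 > 6: no swap
arr[1]=13 > 6: no swap
arr[2]=38 > 6: no swap
arr[3]=14 > 6: no swap
arr[4]=18 > 6: no swap
arr[5]=4 <= 6: swap with position 0, array becomes [4, 13, 38, 14, 18, 25, 1, 20, 6]
arr[6]=1 <= 6: swap with position 1, array becomes [4, 1, 38, 14, 18, 25, 13, 20, 6]
arr[7]=20 > 6: no swap

Place pivot at position 2: [4, 1, 6, 14, 18, 25, 13, 20, 38]
Pivot position: 2

After partitioning with pivot 6, the array becomes [4, 1, 6, 14, 18, 25, 13, 20, 38]. The pivot is placed at index 2. All elements to the left of the pivot are <= 6, and all elements to the right are > 6.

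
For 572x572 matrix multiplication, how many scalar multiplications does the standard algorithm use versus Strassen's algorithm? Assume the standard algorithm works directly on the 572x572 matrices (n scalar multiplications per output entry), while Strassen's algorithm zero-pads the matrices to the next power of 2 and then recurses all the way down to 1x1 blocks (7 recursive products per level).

Matrix multiplication for 572x572 matrices:

Strassen's algorithm requires power-of-2 dimensions. Pad 572x572 to 1024x1024 (next power of 2).

Standard algorithm: 572^3 = 187149248 multiplications
Strassen's algorithm: 7^(log2(1024)) = 7^10 = 282475249 multiplications
Difference: 187149248 - 282475249 = -95326001 (Strassen uses MORE here due to padding overhead — for small or just-over-power-of-2 n, padding can outweigh the per-level savings)

Standard: 187149248 multiplications (572^3). Strassen: 282475249 multiplications (7^10, after padding to 1024x1024). Strassen reduces 8 recursive multiplications to 7 at each level.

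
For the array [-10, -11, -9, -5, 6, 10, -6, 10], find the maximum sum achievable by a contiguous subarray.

Using Kadane's algorithm on [-10, -11, -9, -5, 6, 10, -6, 10]:

Scanning through the array:
Position 1 (value -11): max_ending_here = -11, max_so_far = -10
Position 2 (value -9): max_ending_here = -9, max_so_far = -9
Position 3 (value -5): max_ending_here = -5, max_so_far = -5
Position 4 (value 6): max_ending_here = 6, max_so_far = 6
Position 5 (value 10): max_ending_here = 16, max_so_far = 16
Position 6 (value -6): max_ending_here = 10, max_so_far = 16
Position 7 (value 10): max_ending_here = 20, max_so_far = 20

Maximum subarray: [6, 10, -6, 10]
Maximum sum: 20

The maximum subarray is [6, 10, -6, 10] with sum 20. This subarray runs from index 4 to index 7.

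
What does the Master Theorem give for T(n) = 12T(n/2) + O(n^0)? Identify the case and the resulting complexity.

Master Theorem for T(n) = 12T(n/2) + O(n^0):

a = 12, b = 2, c = 0
log_b(a) = log_2(12) = 3.5850

Case 1: c = 0 < log_2(12) = 3.5850
T(n) = O(n^(log_2 12))

For T(n) = 12T(n/2) + O(n^0): log_2(12) = 3.5850. This is Case 1 of the Master Theorem (c < log_b(a), work dominated by leaves), giving O(n^(log_2 12)).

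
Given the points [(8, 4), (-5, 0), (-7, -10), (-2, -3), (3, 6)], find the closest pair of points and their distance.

Computing all pairwise distances among 5 points:

d((8, 4), (-5, 0)) = 13.6015
d((8, 4), (-7, -10)) = 20.5183
d((8, 4), (-2, -3)) = 12.2066
d((8, 4), (3, 6)) = 5.3852
d((-5, 0), (-7, -10)) = 10.198
d((-5, 0), (-2, -3)) = 4.2426 <-- minimum
d((-5, 0), (3, 6)) = 10.0
d((-7, -10), (-2, -3)) = 8.6023
d((-7, -10), (3, 6)) = 18.868
d((-2, -3), (3, 6)) = 10.2956

Closest pair: (-5, 0) and (-2, -3) with distance 4.2426

The closest pair is (-5, 0) and (-2, -3) with Euclidean distance 4.2426. For 5 points, brute-force pairwise comparison is shown above. For large n, the divide-and-conquer algorithm (sort by x, recurse on halves, check the dividing strip) achieves O(n log n).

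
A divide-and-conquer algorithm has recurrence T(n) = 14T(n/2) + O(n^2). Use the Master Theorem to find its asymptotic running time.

Master Theorem for T(n) = 14T(n/2) + O(n^2):

a = 14, b = 2, c = 2
log_b(a) = log_2(14) = 3.8074

Case 1: c = 2 < log_2(14) = 3.8074
T(n) = O(n^(log_2 14))

For T(n) = 14T(n/2) + O(n^2): log_2(14) = 3.8074. This is Case 1 of the Master Theorem (c < log_b(a), work dominated by leaves), giving O(n^(log_2 14)).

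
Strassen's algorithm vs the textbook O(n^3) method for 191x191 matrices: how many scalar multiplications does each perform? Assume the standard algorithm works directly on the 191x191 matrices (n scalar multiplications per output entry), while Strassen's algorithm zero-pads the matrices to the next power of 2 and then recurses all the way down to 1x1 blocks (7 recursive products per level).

Matrix multiplication for 191x191 matrices:

Strassen's algorithm requires power-of-2 dimensions. Pad 191x191 to 256x256 (next power of 2).

Standard algorithm: 191^3 = 6967871 multiplications
Strassen's algorithm: 7^(log2(256)) = 7^8 = 5764801 multiplications
Savings: 6967871 - 5764801 = 1203070 multiplications

Standard: 6967871 multiplications (191^3). Strassen: 5764801 multiplications (7^8, after padding to 256x256). Strassen reduces 8 recursive multiplications to 7 at each level.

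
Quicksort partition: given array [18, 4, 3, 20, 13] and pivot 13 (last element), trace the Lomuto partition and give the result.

Lomuto partition with pivot = 13:

Initial array: [18, 4, 3, 20, 13]

arr[0]=18 > 13: no swap
arr[1]=4 <= 13: swap with position 0, array becomes [4, 18, 3, 20, 13]
arr[2]=3 <= 13: swap with position 1, array becomes [4, 3, 18, 20, 13]
arr[3]=20 > 13: no swap

Place pivot at position 2: [4, 3, 13, 20, 18]
Pivot position: 2

After partitioning with pivot 13, the array becomes [4, 3, 13, 20, 18]. The pivot is placed at index 2. All elements to the left of the pivot are <= 13, and all elements to the right are > 13.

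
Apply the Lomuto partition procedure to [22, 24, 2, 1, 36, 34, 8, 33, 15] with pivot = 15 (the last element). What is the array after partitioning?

Lomuto partition with pivot = 15:

Initial array: [22, 24, 2, 1, 36, 34, 8, 33, 15]

arr[0]=22 > 15: no swap
arr[1]=24 > 15: no swap
arr[2]=2 <= 15: swap with position 0, array becomes [2, 24, 22, 1, 36, 34, 8, 33, 15]
arr[3]=1 <= 15: swap with position 1, array becomes [2, 1, 22, 24, 36, 34, 8, 33, 15]
arr[4]=36 > 15: no swap
arr[5]=34 > 15: no swap
arr[6]=8 <= 15: swap with position 2, array becomes [2, 1, 8, 24, 36, 34, 22, 33, 15]
arr[7]=33 > 15: no swap

Place pivot at position 3: [2, 1, 8, 15, 36, 34, 22, 33, 24]
Pivot position: 3

After partitioning with pivot 15, the array becomes [2, 1, 8, 15, 36, 34, 22, 33, 24]. The pivot is placed at index 3. All elements to the left of the pivot are <= 15, and all elements to the right are > 15.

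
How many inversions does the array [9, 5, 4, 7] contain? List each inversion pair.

Finding inversions in [9, 5, 4, 7]:

(0, 1): arr[0]=9 > arr[1]=5
(0, 2): arr[0]=9 > arr[2]=4
(0, 3): arr[0]=9 > arr[3]=7
(1, 2): arr[1]=5 > arr[2]=4

Total inversions: 4

The array has 4 inversion(s): (0,1), (0,2), (0,3), (1,2). Each pair (i,j) satisfies i < j and arr[i] > arr[j].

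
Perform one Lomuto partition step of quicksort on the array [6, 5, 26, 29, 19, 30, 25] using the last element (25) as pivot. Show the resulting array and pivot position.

Lomuto partition with pivot = 25:

Initial array: [6, 5, 26, 29, 19, 30, 25]

arr[0]=6 <= 25: swap with position 0, array becomes [6, 5, 26, 29, 19, 30, 25]
arr[1]=5 <= 25: swap with position 1, array becomes [6, 5, 26, 29, 19, 30, 25]
arr[2]=26 > 25: no swap
arr[3]=29 > 25: no swap
arr[4]=19 <= 25: swap with position 2, array becomes [6, 5, 19, 29, 26, 30, 25]
arr[5]=30 > 25: no swap

Place pivot at position 3: [6, 5, 19, 25, 26, 30, 29]
Pivot position: 3

After partitioning with pivot 25, the array becomes [6, 5, 19, 25, 26, 30, 29]. The pivot is placed at index 3. All elements to the left of the pivot are <= 25, and all elements to the right are > 25.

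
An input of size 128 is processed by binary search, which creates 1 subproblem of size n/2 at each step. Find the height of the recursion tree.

For divide and conquer with division factor 2:

Problem sizes at each level:
Level 0: 128
Level 1: 64
Level 2: 32
Level 3: 16
Level 4: 8
Level 5: 4
Level 6: 2
Level 7: 1

The root is level 0 and the size-1 base case is level 7 (the tree spans levels 0 through 7, i.e. 8 levels counting the root), so the depth is the number of divisions: log_2(128) = 7

The recursion tree depth is log_2(128) = 7. At each level, the problem size is divided by 2, so it takes 7 divisions to reduce to a base case of size 1. The algorithm makes 1 recursive call at each level.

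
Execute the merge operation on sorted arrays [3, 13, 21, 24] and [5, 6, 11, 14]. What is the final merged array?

Merging process:

Compare 3 vs 5: take 3 from left. Merged: [3]
Compare 13 vs 5: take 5 from right. Merged: [3, 5]
Compare 13 vs 6: take 6 from right. Merged: [3, 5, 6]
Compare 13 vs 11: take 11 from right. Merged: [3, 5, 6, 11]
Compare 13 vs 14: take 13 from left. Merged: [3, 5, 6, 11, 13]
Compare 21 vs 14: take 14 from right. Merged: [3, 5, 6, 11, 13, 14]
Append remaining from left: [21, 24]. Merged: [3, 5, 6, 11, 13, 14, 21, 24]

Final merged array: [3, 5, 6, 11, 13, 14, 21, 24]
Total comparisons: 6

The merged array is [3, 5, 6, 11, 13, 14, 21, 24], requiring 6 comparisons. The merge step runs in O(n) time where n is the total number of elements.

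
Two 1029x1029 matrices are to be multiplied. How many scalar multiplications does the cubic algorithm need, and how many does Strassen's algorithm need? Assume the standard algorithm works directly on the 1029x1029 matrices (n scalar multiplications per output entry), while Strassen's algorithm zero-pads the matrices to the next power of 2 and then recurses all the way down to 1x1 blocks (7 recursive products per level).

Matrix multiplication for 1029x1029 matrices:

Strassen's algorithm requires power-of-2 dimensions. Pad 1029x1029 to 2048x2048 (next power of 2).

Standard algorithm: 1029^3 = 1089547389 multiplications
Strassen's algorithm: 7^(log2(2048)) = 7^11 = 1977326743 multiplications
Difference: 1089547389 - 1977326743 = -887779354 (Strassen uses MORE here due to padding overhead — for small or just-over-power-of-2 n, padding can outweigh the per-level savings)

Standard: 1089547389 multiplications (1029^3). Strassen: 1977326743 multiplications (7^11, after padding to 2048x2048). Strassen reduces 8 recursive multiplications to 7 at each level.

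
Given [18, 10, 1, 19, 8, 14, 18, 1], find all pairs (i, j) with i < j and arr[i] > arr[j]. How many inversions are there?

Finding inversions in [18, 10, 1, 19, 8, 14, 18, 1]:

(0, 1): arr[0]=18 > arr[1]=10
(0, 2): arr[0]=18 > arr[2]=1
(0, 4): arr[0]=18 > arr[4]=8
(0, 5): arr[0]=18 > arr[5]=14
(0, 7): arr[0]=18 > arr[7]=1
(1, 2): arr[1]=10 > arr[2]=1
(1, 4): arr[1]=10 > arr[4]=8
(1, 7): arr[1]=10 > arr[7]=1
(3, 4): arr[3]=19 > arr[4]=8
(3, 5): arr[3]=19 > arr[5]=14
(3, 6): arr[3]=19 > arr[6]=18
(3, 7): arr[3]=19 > arr[7]=1
(4, 7): arr[4]=8 > arr[7]=1
(5, 7): arr[5]=14 > arr[7]=1
(6, 7): arr[6]=18 > arr[7]=1

Total inversions: 15

The array has 15 inversion(s): (0,1), (0,2), (0,4), (0,5), (0,7), (1,2), (1,4), (1,7), (3,4), (3,5), (3,6), (3,7), (4,7), (5,7), (6,7). Each pair (i,j) satisfies i < j and arr[i] > arr[j].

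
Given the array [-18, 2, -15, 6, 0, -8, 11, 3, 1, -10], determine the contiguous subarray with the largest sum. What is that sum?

Using Kadane's algorithm on [-18, 2, -15, 6, 0, -8, 11, 3, 1, -10]:

Scanning through the array:
Position 1 (value 2): max_ending_here = 2, max_so_far = 2
Position 2 (value -15): max_ending_here = -13, max_so_far = 2
Position 3 (value 6): max_ending_here = 6, max_so_far = 6
Position 4 (value 0): max_ending_here = 6, max_so_far = 6
Position 5 (value -8): max_ending_here = -2, max_so_far = 6
Position 6 (value 11): max_ending_here = 11, max_so_far = 11
Position 7 (value 3): max_ending_here = 14, max_so_far = 14
Position 8 (value 1): max_ending_here = 15, max_so_far = 15
Position 9 (value -10): max_ending_here = 5, max_so_far = 15

Maximum subarray: [11, 3, 1]
Maximum sum: 15

The maximum subarray is [11, 3, 1] with sum 15. This subarray runs from index 6 to index 8.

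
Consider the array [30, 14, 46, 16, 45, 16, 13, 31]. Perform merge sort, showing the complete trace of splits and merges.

Merge sort trace:

Split: [30, 14, 46, 16, 45, 16, 13, 31] -> [30, 14, 46, 16] and [45, 16, 13, 31]
  Split: [30, 14, 46, 16] -> [30, 14] and [46, 16]
    Split: [30, 14] -> [30] and [14]
    Merge: [30] + [14] -> [14, 30]
    Split: [46, 16] -> [46] and [16]
    Merge: [46] + [16] -> [16, 46]
  Merge: [14, 30] + [16, 46] -> [14, 16, 30, 46]
  Split: [45, 16, 13, 31] -> [45, 16] and [13, 31]
    Split: [45, 16] -> [45] and [16]
    Merge: [45] + [16] -> [16, 45]
    Split: [13, 31] -> [13] and [31]
    Merge: [13] + [31] -> [13, 31]
  Merge: [16, 45] + [13, 31] -> [13, 16, 31, 45]
Merge: [14, 16, 30, 46] + [13, 16, 31, 45] -> [13, 14, 16, 16, 30, 31, 45, 46]

Final sorted array: [13, 14, 16, 16, 30, 31, 45, 46]

The merge sort proceeds by recursively splitting the array and merging sorted halves.
After all merges, the sorted array is [13, 14, 16, 16, 30, 31, 45, 46].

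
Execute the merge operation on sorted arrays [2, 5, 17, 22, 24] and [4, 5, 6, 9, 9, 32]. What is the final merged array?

Merging process:

Compare 2 vs 4: take 2 from left. Merged: [2]
Compare 5 vs 4: take 4 from right. Merged: [2, 4]
Compare 5 vs 5: take 5 from left. Merged: [2, 4, 5]
Compare 17 vs 5: take 5 from right. Merged: [2, 4, 5, 5]
Compare 17 vs 6: take 6 from right. Merged: [2, 4, 5, 5, 6]
Compare 17 vs 9: take 9 from right. Merged: [2, 4, 5, 5, 6, 9]
Compare 17 vs 9: take 9 from right. Merged: [2, 4, 5, 5, 6, 9, 9]
Compare 17 vs 32: take 17 from left. Merged: [2, 4, 5, 5, 6, 9, 9, 17]
Compare 22 vs 32: take 22 from left. Merged: [2, 4, 5, 5, 6, 9, 9, 17, 22]
Compare 24 vs 32: take 24 from left. Merged: [2, 4, 5, 5, 6, 9, 9, 17, 22, 24]
Append remaining from right: [32]. Merged: [2, 4, 5, 5, 6, 9, 9, 17, 22, 24, 32]

Final merged array: [2, 4, 5, 5, 6, 9, 9, 17, 22, 24, 32]
Total comparisons: 10

The merged array is [2, 4, 5, 5, 6, 9, 9, 17, 22, 24, 32], requiring 10 comparisons. The merge step runs in O(n) time where n is the total number of elements.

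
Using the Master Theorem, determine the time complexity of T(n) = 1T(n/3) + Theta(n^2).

Master Theorem for T(n) = 1T(n/3) + O(n^2):

a = 1, b = 3, c = 2
log_b(a) = log_3(1) = 0.0000

Case 3: c = 2 > log_3(1) = 0.0000
T(n) = O(n^2) = O(n^2)

For T(n) = 1T(n/3) + O(n^2): log_3(1) = 0.0000. This is Case 3 of the Master Theorem (c > log_b(a), work dominated by root), giving O(n^2).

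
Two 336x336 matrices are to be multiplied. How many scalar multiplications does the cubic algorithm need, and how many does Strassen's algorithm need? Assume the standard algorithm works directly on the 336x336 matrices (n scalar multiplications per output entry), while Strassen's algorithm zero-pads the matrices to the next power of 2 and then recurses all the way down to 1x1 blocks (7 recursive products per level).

Matrix multiplication for 336x336 matrices:

Strassen's algorithm requires power-of-2 dimensions. Pad 336x336 to 512x512 (next power of 2).

Standard algorithm: 336^3 = 37933056 multiplications
Strassen's algorithm: 7^(log2(512)) = 7^9 = 40353607 multiplications
Difference: 37933056 - 40353607 = -2420551 (Strassen uses MORE here due to padding overhead — for small or just-over-power-of-2 n, padding can outweigh the per-level savings)

Standard: 37933056 multiplications (336^3). Strassen: 40353607 multiplications (7^9, after padding to 512x512). Strassen reduces 8 recursive multiplications to 7 at each level.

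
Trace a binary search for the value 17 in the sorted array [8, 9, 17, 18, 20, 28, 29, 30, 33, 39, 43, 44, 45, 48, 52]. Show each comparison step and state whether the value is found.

Binary search for 17 in [8, 9, 17, 18, 20, 28, 29, 30, 33, 39, 43, 44, 45, 48, 52]:

lo=0, hi=14, mid=7, arr[mid]=30 -> 30 > 17, search left half
lo=0, hi=6, mid=3, arr[mid]=18 -> 18 > 17, search left half
lo=0, hi=2, mid=1, arr[mid]=9 -> 9 < 17, search right half
lo=2, hi=2, mid=2, arr[mid]=17 -> Found target at index 2!

Binary search finds 17 at index 2 after 4 comparisons. The search repeatedly halves the search space by comparing with the middle element.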